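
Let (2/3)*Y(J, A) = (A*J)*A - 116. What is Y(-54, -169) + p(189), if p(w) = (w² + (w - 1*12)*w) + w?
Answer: -2244252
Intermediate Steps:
Y(J, A) = -174 + 3*J*A²/2 (Y(J, A) = 3*((A*J)*A - 116)/2 = 3*(J*A² - 116)/2 = 3*(-116 + J*A²)/2 = -174 + 3*J*A²/2)
p(w) = w + w² + w*(-12 + w) (p(w) = (w² + (w - 12)*w) + w = (w² + (-12 + w)*w) + w = (w² + w*(-12 + w)) + w = w + w² + w*(-12 + w))
Y(-54, -169) + p(189) = (-174 + (3/2)*(-54)*(-169)²) + 189*(-11 + 2*189) = (-174 + (3/2)*(-54)*28561) + 189*(-11 + 378) = (-174 - 2313441) + 189*367 = -2313615 + 69363 = -2244252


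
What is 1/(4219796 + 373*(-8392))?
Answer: 1/1089580 ≈ 9.1778e-7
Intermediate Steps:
1/(4219796 + 373*(-8392)) = 1/(4219796 - 3130216) = 1/1089580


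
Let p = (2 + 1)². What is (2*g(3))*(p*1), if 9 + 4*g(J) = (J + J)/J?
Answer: -63/2 ≈ -31.500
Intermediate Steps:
p = 9 (p = 3² = 9)
g(J) = -7/4 (g(J) = -9/4 + ((J + J)/J)/4 = -9/4 + ((2*J)/J)/4 = -9/4 + (¼)*2 = -9/4 + ½ = -7/4)
(2*g(3))*(p*1) = (2*(-7/4))*(9*1) = -7/2*9 = -63/2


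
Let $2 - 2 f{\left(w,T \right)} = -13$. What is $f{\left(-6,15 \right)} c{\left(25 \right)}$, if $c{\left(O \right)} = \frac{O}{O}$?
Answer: $\frac{15}{2} \approx 7.5$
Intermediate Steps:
$f{\left(w,T \right)} = \frac{15}{2}$ ($f{\left(w,T \right)} = 1 - - \frac{13}{2} = 1 + \frac{13}{2} = \frac{15}{2}$)
$c{\left(O \right)} = 1$
$f{\left(-6,15 \right)} c{\left(25 \right)} = \frac{15}{2} \cdot 1 = \frac{15}{2}$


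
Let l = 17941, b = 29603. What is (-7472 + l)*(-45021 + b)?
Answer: -161411042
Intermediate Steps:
(-7472 + l)*(-45021 + b) = (-7472 + 17941)*(-45021 + 29603) = 10469*(-15418) = -161411042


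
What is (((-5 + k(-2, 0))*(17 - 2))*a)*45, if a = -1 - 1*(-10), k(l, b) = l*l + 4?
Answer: 18225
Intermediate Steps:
k(l, b) = 4 + l**2 (k(l, b) = l**2 + 4 = 4 + l**2)
a = 9 (a = -1 + 10 = 9)
(((-5 + k(-2, 0))*(17 - 2))*a)*45 = (((-5 + (4 + (-2)**2))*(17 - 2))*9)*45 = (((-5 + (4 + 4))*15)*9)*45 = (((-5 + 8)*15)*9)*45 = ((3*15)*9)*45 = (45*9)*45 = 405*45 = 18225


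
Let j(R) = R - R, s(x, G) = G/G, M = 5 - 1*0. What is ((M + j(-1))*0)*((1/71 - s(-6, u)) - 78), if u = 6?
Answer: 0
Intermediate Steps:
M = 5 (M = 5 + 0 = 5)
s(x, G) = 1
j(R) = 0
((M + j(-1))*0)*((1/71 - s(-6, u)) - 78) = ((5 + 0)*0)*((1/71 - 1*1) - 78) = (5*0)*((1/71 - 1) - 78) = 0*(-70/71 - 78) = 0*(-5608/71) = 0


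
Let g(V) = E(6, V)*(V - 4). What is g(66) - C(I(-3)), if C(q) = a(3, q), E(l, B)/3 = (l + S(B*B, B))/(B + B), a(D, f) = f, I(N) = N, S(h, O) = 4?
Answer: 188/11 ≈ 17.091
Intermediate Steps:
E(l, B) = 3*(4 + l)/(2*B) (E(l, B) = 3*((l + 4)/(B + B)) = 3*((4 + l)/((2*B))) = 3*((4 + l)*(1/(2*B))) = 3*((4 + l)/(2*B)) = 3*(4 + l)/(2*B))
C(q) = q
g(V) = 15*(-4 + V)/V (g(V) = (3*(4 + 6)/(2*V))*(V - 4) = ((3/2)*10/V)*(-4 + V) = (15/V)*(-4 + V) = 15*(-4 + V)/V)
g(66) - C(I(-3)) = (15 - 60/66) - 1*(-3) = (15 - 60*1/66) + 3 = (15 - 10/11) + 3 = 155/11 + 3 = 188/11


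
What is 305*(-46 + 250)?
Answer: 62220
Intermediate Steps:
305*(-46 + 250) = 305*204 = 62220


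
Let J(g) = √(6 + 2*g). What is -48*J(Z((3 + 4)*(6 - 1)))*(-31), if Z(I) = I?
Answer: 2976*√19 ≈ 12972.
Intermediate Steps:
-48*J(Z((3 + 4)*(6 - 1)))*(-31) = -48*√(6 + 2*((3 + 4)*(6 - 1)))*(-31) = -48*√(6 + 2*(7*5))*(-31) = -48*√(6 + 2*35)*(-31) = -48*√(6 + 70)*(-31) = -96*√19*(-31) = 2976*√19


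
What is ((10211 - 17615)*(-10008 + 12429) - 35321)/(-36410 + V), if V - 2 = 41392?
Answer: -17960405/4984 ≈ -3603.6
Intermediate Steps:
V = 41394 (V = 2 + 41392 = 41394)
((10211 - 17615)*(-10008 + 12429) - 35321)/(-36410 + V) = ((10211 - 17615)*(-10008 + 12429) - 35321)/(-36410 + 41394) = (-7404*2421 - 35321)/4984 = (-17925084 - 35321)*(1/4984) = -17960405*1/4984 = -17960405/4984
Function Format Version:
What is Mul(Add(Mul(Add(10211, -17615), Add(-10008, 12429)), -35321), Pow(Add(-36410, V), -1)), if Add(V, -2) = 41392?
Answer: Rational(-17960405, 4984) ≈ -3603.6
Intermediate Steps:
V = 41394 (V = Add(2, 41392) = 41394)
Mul(Add(Mul(Add(10211, -17615), Add(-10008, 12429)), -35321), Pow(Add(-36410, V), -1)) = Mul(Add(Mul(Add(10211, -17615), Add(-10008, 12429)), -35321), Pow(Add(-36410, 41394), -1)) = Mul(Add(Mul(-7404, 2421), -35321), Pow(4984, -1)) = Mul(Add(-17925084, -35321), Rational(1, 4984)) = Mul(-17960405, Rational(1, 4984)) = Rational(-17960405, 4984)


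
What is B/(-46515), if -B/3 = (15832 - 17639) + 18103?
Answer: 2328/2215 ≈ 1.0510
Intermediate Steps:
B = -48888 (B = -3*((15832 - 17639) + 18103) = -3*(-1807 + 18103) = -3*16296 = -48888)
B/(-46515) = -48888/(-46515) = -48888*(-1/46515) = 2328/2215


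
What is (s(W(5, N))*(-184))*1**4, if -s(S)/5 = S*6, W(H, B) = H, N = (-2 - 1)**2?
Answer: 27600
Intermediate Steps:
N = 9 (N = (-3)**2 = 9)
s(S) = -30*S (s(S) = -5*S*6 = -30*S)
(s(W(5, N))*(-184))*1**4 = (-30*5*(-184))*1**4 = -150*(-184)*1 = 27600*1 = 27600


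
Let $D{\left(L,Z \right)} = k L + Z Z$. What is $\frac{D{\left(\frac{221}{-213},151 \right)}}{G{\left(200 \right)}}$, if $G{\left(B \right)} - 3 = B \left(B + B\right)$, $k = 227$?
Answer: $\frac{4806446}{17040639} \approx 0.28206$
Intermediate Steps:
$G{\left(B \right)} = 3 + 2 B^{2}$ ($G{\left(B \right)} = 3 + B \left(B + B\right) = 3 + B 2 B = 3 + 2 B^{2}$)
$D{\left(L,Z \right)} = Z^{2} + 227 L$ ($D{\left(L,Z \right)} = 227 L + Z Z = 227 L + Z^{2} = Z^{2} + 227 L$)
$\frac{D{\left(\frac{221}{-213},151 \right)}}{G{\left(200 \right)}} = \frac{151^{2} + 227 \frac{221}{-213}}{3 + 2 \cdot 200^{2}} = \frac{22801 + 227 \cdot 221 \left(- \frac{1}{213}\right)}{3 + 2 \cdot 40000} = \frac{22801 + 227 \left(- \frac{221}{213}\right)}{3 + 80000} = \frac{22801 - \frac{50167}{213}}{80003} = \frac{4806446}{213} \cdot \frac{1}{80003} = \frac{4806446}{17040639}$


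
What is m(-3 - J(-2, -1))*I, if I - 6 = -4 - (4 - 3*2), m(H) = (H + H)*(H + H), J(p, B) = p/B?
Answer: 400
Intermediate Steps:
m(H) = 4*H² (m(H) = (2*H)*(2*H) = 4*H²)
I = 4 (I = 6 + (-4 - (4 - 3*2)) = 6 + (-4 - (4 - 6)) = 6 + (-4 - 1*(-2)) = 6 + (-4 + 2) = 6 - 2 = 4)
m(-3 - J(-2, -1))*I = (4*(-3 - (-2)/(-1))²)*4 = (4*(-3 - (-2)*(-1))²)*4 = (4*(-3 - 1*2)²)*4 = (4*(-3 - 2)²)*4 = (4*(-5)²)*4 = (4*25)*4 = 100*4 = 400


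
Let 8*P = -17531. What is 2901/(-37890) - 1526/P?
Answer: 137234563/221416530 ≈ 0.61980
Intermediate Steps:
P = -17531/8 (P = (⅛)*(-17531) = -17531/8 ≈ -2191.4)
2901/(-37890) - 1526/P = 2901/(-37890) - 1526/(-17531/8) = 2901*(-1/37890) - 1526*(-8/17531) = -967/12630 + 12208/17531 = 137234563/221416530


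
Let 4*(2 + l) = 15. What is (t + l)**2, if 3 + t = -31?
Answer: 16641/16 ≈ 1040.1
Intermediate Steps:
t = -34 (t = -3 - 31 = -34)
l = 7/4 (l = -2 + (1/4)*15 = -2 + 15/4 = 7/4 ≈ 1.7500)
(t + l)**2 = (-34 + 7/4)**2 = (-129/4)**2 = 16641/16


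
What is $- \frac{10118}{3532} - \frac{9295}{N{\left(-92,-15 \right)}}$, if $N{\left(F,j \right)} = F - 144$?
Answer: $\frac{7610523}{208388} \approx 36.521$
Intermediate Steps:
$N{\left(F,j \right)} = -144 + F$
$- \frac{10118}{3532} - \frac{9295}{N{\left(-92,-15 \right)}} = - \frac{10118}{3532} - \frac{9295}{-144 - 92} = \left(-10118\right) \frac{1}{3532} - \frac{9295}{-236} = - \frac{5059}{1766} - - \frac{9295}{236} = - \frac{5059}{1766} + \frac{9295}{236} = \frac{7610523}{208388}$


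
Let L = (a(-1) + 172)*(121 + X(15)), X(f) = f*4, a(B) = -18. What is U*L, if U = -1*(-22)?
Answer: 613228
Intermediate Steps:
X(f) = 4*f
U = 22
L = 27874 (L = (-18 + 172)*(121 + 4*15) = 154*(121 + 60) = 154*181 = 27874)
U*L = 22*27874 = 613228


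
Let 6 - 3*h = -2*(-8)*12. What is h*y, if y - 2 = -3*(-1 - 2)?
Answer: -682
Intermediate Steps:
y = 11 (y = 2 - 3*(-1 - 2) = 2 - 3*(-3) = 2 + 9 = 11)
h = -62 (h = 2 - (-2*(-8))*12/3 = 2 - 16*12/3 = 2 - ⅓*192 = 2 - 64 = -62)
h*y = -62*11 = -682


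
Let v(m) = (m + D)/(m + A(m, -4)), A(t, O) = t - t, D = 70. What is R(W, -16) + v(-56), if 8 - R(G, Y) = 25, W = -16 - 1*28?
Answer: -69/4 ≈ -17.250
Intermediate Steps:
A(t, O) = 0
W = -44 (W = -16 - 28 = -44)
R(G, Y) = -17 (R(G, Y) = 8 - 1*25 = 8 - 25 = -17)
v(m) = (70 + m)/m (v(m) = (m + 70)/(m + 0) = (70 + m)/m)
R(W, -16) + v(-56) = -17 + (70 - 56)/(-56) = -17 - 1/56*14 = -17 - 1/4 = -69/4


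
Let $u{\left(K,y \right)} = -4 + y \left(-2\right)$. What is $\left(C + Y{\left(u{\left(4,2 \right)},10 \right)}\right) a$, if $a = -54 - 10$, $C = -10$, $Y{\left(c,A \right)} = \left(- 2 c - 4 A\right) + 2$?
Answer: $2048$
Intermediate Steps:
$u{\left(K,y \right)} = -4 - 2 y$
$Y{\left(c,A \right)} = 2 - 4 A - 2 c$ ($Y{\left(c,A \right)} = \left(- 4 A - 2 c\right) + 2 = 2 - 4 A - 2 c$)
$a = -64$ ($a = -54 - 10 = -64$)
$\left(C + Y{\left(u{\left(4,2 \right)},10 \right)}\right) a = \left(-10 - \left(38 + 2 \left(-4 - 4\right)\right)\right) \left(-64\right) = \left(-10 - 22\right) \left(-64\right) = \left(-32\right) \left(-64\right) = 2048$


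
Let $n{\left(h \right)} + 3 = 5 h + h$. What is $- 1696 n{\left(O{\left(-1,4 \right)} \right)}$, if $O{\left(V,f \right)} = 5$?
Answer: $-45792$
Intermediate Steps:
$n{\left(h \right)} = -3 + 6 h$ ($n{\left(h \right)} = -3 + \left(5 h + h\right) = -3 + 6 h$)
$- 1696 n{\left(O{\left(-1,4 \right)} \right)} = - 1696 \left(-3 + 6 \cdot 5\right) = - 1696 \left(-3 + 30\right) = \left(-1696\right) 27 = -45792$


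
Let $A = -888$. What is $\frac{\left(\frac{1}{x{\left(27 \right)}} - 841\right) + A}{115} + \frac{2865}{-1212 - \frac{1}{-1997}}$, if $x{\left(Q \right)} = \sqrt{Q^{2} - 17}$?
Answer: $- \frac{4842769202}{278341745} + \frac{\sqrt{178}}{40940} \approx -17.398$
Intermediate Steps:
$x{\left(Q \right)} = \sqrt{-17 + Q^{2}}$
$\frac{\left(\frac{1}{x{\left(27 \right)}} - 841\right) + A}{115} + \frac{2865}{-1212 - \frac{1}{-1997}} = \frac{\left(\frac{1}{\sqrt{-17 + 27^{2}}} - 841\right) - 888}{115} + \frac{2865}{-1212 - \frac{1}{-1997}} = \left(\left(\frac{1}{\sqrt{-17 + 729}} - 841\right) - 888\right) \frac{1}{115} + \frac{2865}{-1212 - - \frac{1}{1997}} = \left(\left(\frac{1}{\sqrt{712}} - 841\right) - 888\right) \frac{1}{115} + \frac{2865}{-1212 + \frac{1}{1997}} = \left(\left(\frac{1}{2 \sqrt{178}} - 841\right) - 888\right) \frac{1}{115} + \frac{2865}{- \frac{2420363}{1997}} = \left(\left(\frac{\sqrt{178}}{356} - 841\right) - 888\right) \frac{1}{115} + 2865 \left(- \frac{1997}{2420363}\right) = \left(\left(-841 + \frac{\sqrt{178}}{356}\right) - 888\right) \frac{1}{115} - \frac{5721405}{2420363} = \left(-1729 + \frac{\sqrt{178}}{356}\right) \frac{1}{115} - \frac{5721405}{2420363} = \left(- \frac{1729}{115} + \frac{\sqrt{178}}{40940}\right) - \frac{5721405}{2420363} = - \frac{4842769202}{278341745} + \frac{\sqrt{178}}{40940}$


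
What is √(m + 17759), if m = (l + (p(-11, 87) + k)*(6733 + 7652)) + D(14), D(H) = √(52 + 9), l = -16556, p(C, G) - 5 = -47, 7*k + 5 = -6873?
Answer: √(-14737257 + √61) ≈ 3838.9*I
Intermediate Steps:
k = -6878/7 (k = -5/7 + (⅐)*(-6873) = -5/7 - 6873/7 = -6878/7 ≈ -982.57)
p(C, G) = -42 (p(C, G) = 5 - 47 = -42)
D(H) = √61
m = -14755016 + √61 (m = (-16556 + (-42 - 6878/7)*(6733 + 7652)) + √61 = (-16556 - 7172/7*14385) + √61 = (-16556 - 14738460) + √61 = -14755016 + √61 ≈ -1.4755e+7)
√(m + 17759) = √((-14755016 + √61) + 17759) = √(-14737257 + √61)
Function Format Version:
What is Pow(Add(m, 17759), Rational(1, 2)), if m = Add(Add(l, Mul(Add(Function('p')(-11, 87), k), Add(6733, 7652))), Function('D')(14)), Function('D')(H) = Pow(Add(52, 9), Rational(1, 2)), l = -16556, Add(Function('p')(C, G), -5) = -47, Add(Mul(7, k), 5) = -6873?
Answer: Pow(Add(-14737257, Pow(61, Rational(1, 2))), Rational(1, 2)) ≈ Mul(3838.9, I)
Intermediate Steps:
k = Rational(-6878, 7) (k = Add(Rational(-5, 7), Mul(Rational(1, 7), -6873)) = Add(Rational(-5, 7), Rational(-6873, 7)) = Rational(-6878, 7) ≈ -982.57)
Function('p')(C, G) = -42 (Function('p')(C, G) = Add(5, -47) = -42)
Function('D')(H) = Pow(61, Rational(1, 2))
m = Add(-14755016, Pow(61, Rational(1, 2))) (m = Add(Add(-16556, Mul(Add(-42, Rational(-6878, 7)), Add(6733, 7652))), Pow(61, Rational(1, 2))) = Add(Add(-16556, Mul(Rational(-7172, 7), 14385)), Pow(61, Rational(1, 2))) = Add(Add(-16556, -14738460), Pow(61, Rational(1, 2))) = Add(-14755016, Pow(61, Rational(1, 2))) ≈ -1.4755e+7)
Pow(Add(m, 17759), Rational(1, 2)) = Pow(Add(Add(-14755016, Pow(61, Rational(1, 2))), 17759), Rational(1, 2)) = Pow(Add(-14737257, Pow(61, Rational(1, 2))), Rational(1, 2))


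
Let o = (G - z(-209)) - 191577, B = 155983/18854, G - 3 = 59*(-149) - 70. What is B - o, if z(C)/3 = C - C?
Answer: 3779157473/18854 ≈ 2.0044e+5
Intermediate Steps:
z(C) = 0 (z(C) = 3*(C - C) = 3*0 = 0)
G = -8858 (G = 3 + (59*(-149) - 70) = 3 + (-8791 - 70) = 3 - 8861 = -8858)
B = 155983/18854 (B = 155983*(1/18854) = 155983/18854 ≈ 8.2732)
o = -200435 (o = (-8858 - 1*0) - 191577 = (-8858 + 0) - 191577 = -8858 - 191577 = -200435)
B - o = 155983/18854 - 1*(-200435) = 155983/18854 + 200435 = 3779157473/18854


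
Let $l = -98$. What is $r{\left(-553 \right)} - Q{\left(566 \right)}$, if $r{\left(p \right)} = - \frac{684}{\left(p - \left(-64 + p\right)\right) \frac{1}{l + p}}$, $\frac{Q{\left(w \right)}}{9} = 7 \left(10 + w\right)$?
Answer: $- \frac{469287}{16} \approx -29330.0$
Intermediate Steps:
$Q{\left(w \right)} = 630 + 63 w$ ($Q{\left(w \right)} = 9 \cdot 7 \left(10 + w\right) = 9 \left(70 + 7 w\right) = 630 + 63 w$)
$r{\left(p \right)} = \frac{8379}{8} - \frac{171 p}{16}$ ($r{\left(p \right)} = - \frac{684}{\left(p - \left(-64 + p\right)\right) \frac{1}{-98 + p}} = - \frac{684}{64 \frac{1}{-98 + p}} = - 684 \left(- \frac{49}{32} + \frac{p}{64}\right) = \frac{8379}{8} - \frac{171 p}{16}$)
$r{\left(-553 \right)} - Q{\left(566 \right)} = \left(\frac{8379}{8} - - \frac{94563}{16}\right) - \left(630 + 63 \cdot 566\right) = \left(\frac{8379}{8} + \frac{94563}{16}\right) - \left(630 + 35658\right) = \frac{111321}{16} - 36288 = - \frac{469287}{16}$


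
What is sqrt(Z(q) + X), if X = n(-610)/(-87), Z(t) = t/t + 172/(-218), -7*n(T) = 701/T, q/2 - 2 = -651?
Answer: sqrt(342884099435010)/40492410 ≈ 0.45730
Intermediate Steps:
q = -1298 (q = 4 + 2*(-651) = 4 - 1302 = -1298)
n(T) = -701/(7*T)
Z(t) = 23/109 (Z(t) = 1 + 172*(-1/218) = 1 - 86/109 = 23/109)
X = -701/371490 (X = -701/7/(-610)/(-87) = -701/7*(-1/610)*(-1/87) = (701/4270)*(-1/87) = -701/371490 ≈ -0.0018870)
sqrt(Z(q) + X) = sqrt(23/109 - 701/371490) = sqrt(8467861/40492410) = sqrt(342884099435010)/40492410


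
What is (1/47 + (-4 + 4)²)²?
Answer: 1/2209 ≈ 0.00045269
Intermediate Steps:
(1/47 + (-4 + 4)²)² = (1/47 + 0²)² = (1/47 + 0)² = (1/47)² = 1/2209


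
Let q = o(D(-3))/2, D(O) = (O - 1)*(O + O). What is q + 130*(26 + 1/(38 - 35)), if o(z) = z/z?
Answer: 20543/6 ≈ 3423.8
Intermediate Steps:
D(O) = 2*O*(-1 + O) (D(O) = (-1 + O)*(2*O) = 2*O*(-1 + O))
o(z) = 1
q = 1/2 ≈ 0.50000
q + 130*(26 + 1/(38 - 35)) = 1/2 + 130*(26 + 1/(38 - 35)) = 1/2 + 130*(26 + 1/3) = 1/2 + 130*(79/3) = 1/2 + 10270/3 = 20543/6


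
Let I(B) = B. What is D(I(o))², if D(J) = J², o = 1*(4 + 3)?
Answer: 2401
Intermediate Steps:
o = 7 (o = 1*7 = 7)
D(I(o))² = (7²)² = 49² = 2401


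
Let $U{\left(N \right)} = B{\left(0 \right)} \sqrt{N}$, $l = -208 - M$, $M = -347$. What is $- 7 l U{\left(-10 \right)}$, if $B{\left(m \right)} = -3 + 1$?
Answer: $1946 i \sqrt{10} \approx 6153.8 i$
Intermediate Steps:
$l = 139$ ($l = -208 - -347 = -208 + 347 = 139$)
$B{\left(m \right)} = -2$
$U{\left(N \right)} = - 2 \sqrt{N}$
$- 7 l U{\left(-10 \right)} = \left(-7\right) 139 \left(- 2 \sqrt{-10}\right) = - 973 \left(- 2 i \sqrt{10}\right) = 1946 i \sqrt{10}$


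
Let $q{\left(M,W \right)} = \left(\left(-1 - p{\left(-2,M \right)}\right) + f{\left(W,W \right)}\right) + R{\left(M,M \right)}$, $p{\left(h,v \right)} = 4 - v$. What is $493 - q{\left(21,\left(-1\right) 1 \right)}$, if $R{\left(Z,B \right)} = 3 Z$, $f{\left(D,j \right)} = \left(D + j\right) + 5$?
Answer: $411$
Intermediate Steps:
$f{\left(D,j \right)} = 5 + D + j$
$q{\left(M,W \right)} = 2 W + 4 M$ ($q{\left(M,W \right)} = \left(\left(-1 - \left(4 - M\right)\right) + \left(5 + W + W\right)\right) + 3 M = \left(\left(-1 + \left(-4 + M\right)\right) + \left(5 + 2 W\right)\right) + 3 M = \left(\left(-5 + M\right) + \left(5 + 2 W\right)\right) + 3 M = \left(M + 2 W\right) + 3 M = 2 W + 4 M$)
$493 - q{\left(21,\left(-1\right) 1 \right)} = 493 - \left(2 \left(\left(-1\right) 1\right) + 4 \cdot 21\right) = 493 - \left(2 \left(-1\right) + 84\right) = 493 - \left(-2 + 84\right) = 493 - 82 = 411$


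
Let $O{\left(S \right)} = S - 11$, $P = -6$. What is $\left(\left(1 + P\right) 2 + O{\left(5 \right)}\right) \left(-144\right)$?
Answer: $2304$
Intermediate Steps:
$O{\left(S \right)} = -11 + S$
$\left(\left(1 + P\right) 2 + O{\left(5 \right)}\right) \left(-144\right) = \left(\left(1 - 6\right) 2 + \left(-11 + 5\right)\right) \left(-144\right) = \left(\left(-5\right) 2 - 6\right) \left(-144\right) = \left(-10 - 6\right) \left(-144\right) = \left(-16\right) \left(-144\right) = 2304$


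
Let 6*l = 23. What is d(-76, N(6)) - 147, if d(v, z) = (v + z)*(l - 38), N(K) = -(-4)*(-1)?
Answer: 7759/3 ≈ 2586.3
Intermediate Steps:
l = 23/6 (l = (⅙)*23 = 23/6 ≈ 3.8333)
N(K) = -4 (N(K) = -1*4 = -4)
d(v, z) = -205*v/6 - 205*z/6 (d(v, z) = (v + z)*(23/6 - 38) = (v + z)*(-205/6) = -205*v/6 - 205*z/6)
d(-76, N(6)) - 147 = (-205/6*(-76) - 205/6*(-4)) - 147 = (7790/3 + 410/3) - 147 = 8200/3 - 147 = 7759/3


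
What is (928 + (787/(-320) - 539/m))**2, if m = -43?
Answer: 166614372910561/189337600 ≈ 8.7999e+5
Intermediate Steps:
(928 + (787/(-320) - 539/m))**2 = (928 + (787/(-320) - 539/(-43)))**2 = (928 + (787*(-1/320) - 539*(-1/43)))**2 = (928 + (-787/320 + 539/43))**2 = (928 + 138639/13760)**2 = (12907919/13760)**2 = 166614372910561/189337600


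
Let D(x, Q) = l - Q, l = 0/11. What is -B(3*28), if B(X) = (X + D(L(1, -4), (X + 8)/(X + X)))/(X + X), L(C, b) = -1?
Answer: -3505/7056 ≈ -0.49674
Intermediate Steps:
l = 0 (l = 0*(1/11) = 0)
D(x, Q) = -Q (D(x, Q) = 0 - Q = -Q)
B(X) = (X - (8 + X)/(2*X))/(2*X) (B(X) = (X - (X + 8)/(X + X))/(X + X) = (X - (8 + X)/(2*X))/((2*X)) = (X - (8 + X)*1/(2*X))*(1/(2*X)) = (X - (8 + X)/(2*X))*(1/(2*X)) = (X - (8 + X)/(2*X))/(2*X))
-B(3*28) = -(-8 - 3*28 + 2*(3*28)²)/(4*(3*28)²) = -(-8 - 1*84 + 2*84²)/(4*84²) = -(-8 - 84 + 2*7056)/(4*7056) = -(-8 - 84 + 14112)/(4*7056) = -14020/(4*7056) = -1*3505/7056 = -3505/7056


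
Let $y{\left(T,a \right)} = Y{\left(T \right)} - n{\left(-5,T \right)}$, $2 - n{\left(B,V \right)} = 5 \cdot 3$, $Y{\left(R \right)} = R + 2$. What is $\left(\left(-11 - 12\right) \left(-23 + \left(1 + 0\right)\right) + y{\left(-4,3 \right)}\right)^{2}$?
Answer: $267289$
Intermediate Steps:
$Y{\left(R \right)} = 2 + R$
$n{\left(B,V \right)} = -13$ ($n{\left(B,V \right)} = 2 - 5 \cdot 3 = 2 - 15 = -13$)
$y{\left(T,a \right)} = 15 + T$ ($y{\left(T,a \right)} = \left(2 + T\right) - -13 = \left(2 + T\right) + 13 = 15 + T$)
$\left(\left(-11 - 12\right) \left(-23 + \left(1 + 0\right)\right) + y{\left(-4,3 \right)}\right)^{2} = \left(\left(-11 - 12\right) \left(-23 + \left(1 + 0\right)\right) + \left(15 - 4\right)\right)^{2} = \left(- 23 \left(-23 + 1\right) + 11\right)^{2} = \left(\left(-23\right) \left(-22\right) + 11\right)^{2} = \left(506 + 11\right)^{2} = 517^{2} = 267289$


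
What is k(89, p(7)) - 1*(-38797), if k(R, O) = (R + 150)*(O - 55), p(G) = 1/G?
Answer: 179803/7 ≈ 25686.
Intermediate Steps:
k(R, O) = (-55 + O)*(150 + R) (k(R, O) = (150 + R)*(-55 + O) = (-55 + O)*(150 + R))
k(89, p(7)) - 1*(-38797) = (-8250 - 55*89 + 150/7 + 89/7) - 1*(-38797) = (-8250 - 4895 + 150*(⅐) + (⅐)*89) + 38797 = (-8250 - 4895 + 150/7 + 89/7) + 38797 = -91776/7 + 38797 = 179803/7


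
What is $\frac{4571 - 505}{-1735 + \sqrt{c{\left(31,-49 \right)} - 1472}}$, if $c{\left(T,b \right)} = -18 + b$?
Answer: $- \frac{3527255}{1505882} - \frac{18297 i \sqrt{19}}{1505882} \approx -2.3423 - 0.052962 i$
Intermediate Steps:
$\frac{4571 - 505}{-1735 + \sqrt{c{\left(31,-49 \right)} - 1472}} = \frac{4571 - 505}{-1735 + \sqrt{\left(-18 - 49\right) - 1472}} = \frac{4066}{-1735 + \sqrt{-67 - 1472}} = \frac{4066}{-1735 + \sqrt{-1539}} = \frac{4066}{-1735 + 9 i \sqrt{19}}$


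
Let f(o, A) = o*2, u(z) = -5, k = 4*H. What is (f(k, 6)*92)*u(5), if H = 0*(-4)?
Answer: 0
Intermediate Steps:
H = 0
k = 0 (k = 4*0 = 0)
f(o, A) = 2*o
(f(k, 6)*92)*u(5) = ((2*0)*92)*(-5) = (0*92)*(-5) = 0*(-5) = 0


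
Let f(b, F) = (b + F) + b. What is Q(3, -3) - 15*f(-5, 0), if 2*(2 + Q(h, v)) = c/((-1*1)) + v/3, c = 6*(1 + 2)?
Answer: 277/2 ≈ 138.50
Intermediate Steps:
c = 18 (c = 6*3 = 18)
Q(h, v) = -11 + v/6 (Q(h, v) = -2 + (18/((-1*1)) + v/3)/2 = -2 + (18/(-1) + v*(⅓))/2 = -2 + (18*(-1) + v/3)/2 = -2 + (-18 + v/3)/2 = -2 + (-9 + v/6) = -11 + v/6)
f(b, F) = F + 2*b (f(b, F) = (F + b) + b = F + 2*b)
Q(3, -3) - 15*f(-5, 0) = (-11 + (⅙)*(-3)) - 15*(0 + 2*(-5)) = (-11 - ½) - 15*(0 - 10) = -23/2 - 15*(-10) = -23/2 + 150 = 277/2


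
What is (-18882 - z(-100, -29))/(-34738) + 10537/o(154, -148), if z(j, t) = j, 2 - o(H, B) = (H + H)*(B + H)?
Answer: -165681367/32063174 ≈ -5.1673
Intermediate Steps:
o(H, B) = 2 - 2*H*(B + H) (o(H, B) = 2 - (H + H)*(B + H) = 2 - 2*H*(B + H))
(-18882 - z(-100, -29))/(-34738) + 10537/o(154, -148) = (-18882 - 1*(-100))/(-34738) + 10537/(2 - 2*154**2 - 2*(-148)*154) = (-18882 + 100)*(-1/34738) + 10537/(2 - 2*23716 + 45584) = -18782*(-1/34738) + 10537/(2 - 47432 + 45584) = 9391/17369 + 10537/(-1846) = 9391/17369 + 10537*(-1/1846) = 9391/17369 - 10537/1846 = -165681367/32063174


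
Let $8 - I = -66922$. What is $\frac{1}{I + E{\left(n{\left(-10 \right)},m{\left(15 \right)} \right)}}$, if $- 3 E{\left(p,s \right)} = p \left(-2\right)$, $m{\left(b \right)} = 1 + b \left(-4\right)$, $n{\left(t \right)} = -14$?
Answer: $\frac{3}{200762} \approx 1.4943 \cdot 10^{-5}$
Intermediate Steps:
$m{\left(b \right)} = 1 - 4 b$
$E{\left(p,s \right)} = \frac{2 p}{3}$ ($E{\left(p,s \right)} = - \frac{p \left(-2\right)}{3} = - \frac{\left(-2\right) p}{3} = \frac{2 p}{3}$)
$I = 66930$ ($I = 8 - -66922 = 8 + 66922 = 66930$)
$\frac{1}{I + E{\left(n{\left(-10 \right)},m{\left(15 \right)} \right)}} = \frac{1}{66930 + \frac{2}{3} \left(-14\right)} = \frac{1}{66930 - \frac{28}{3}} = \frac{1}{\frac{200762}{3}} = \frac{3}{200762}$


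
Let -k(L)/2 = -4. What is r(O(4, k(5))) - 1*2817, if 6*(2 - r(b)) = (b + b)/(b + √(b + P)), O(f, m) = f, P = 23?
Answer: -92879/33 - 4*√3/11 ≈ -2815.1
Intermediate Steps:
k(L) = 8 (k(L) = -2*(-4) = 8)
r(b) = 2 - b/(3*(b + √(23 + b))) (r(b) = 2 - (b + b)/(6*(b + √(b + 23))) = 2 - 2*b/(6*(b + √(23 + b))) = 2 - b/(3*(b + √(23 + b))))
r(O(4, k(5))) - 1*2817 = (2*√(23 + 4) + (5/3)*4)/(4 + √(23 + 4)) - 1*2817 = (2*√27 + 20/3)/(4 + √27) - 2817 = (2*(3*√3) + 20/3)/(4 + 3*√3) - 2817 = (6*√3 + 20/3)/(4 + 3*√3) - 2817 = (20/3 + 6*√3)/(4 + 3*√3) - 2817 = -2817 + (20/3 + 6*√3)/(4 + 3*√3)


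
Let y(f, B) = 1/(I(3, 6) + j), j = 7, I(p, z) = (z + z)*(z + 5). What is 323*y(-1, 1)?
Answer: 323/139 ≈ 2.3237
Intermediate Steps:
I(p, z) = 2*z*(5 + z) (I(p, z) = (2*z)*(5 + z) = 2*z*(5 + z))
y(f, B) = 1/139 (y(f, B) = 1/(2*6*(5 + 6) + 7) = 1/(2*6*11 + 7) = 1/(132 + 7) = 1/139)
323*y(-1, 1) = 323*(1/139) = 323/139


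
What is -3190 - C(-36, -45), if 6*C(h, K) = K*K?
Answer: -7055/2 ≈ -3527.5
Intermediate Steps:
C(h, K) = K**2/6 (C(h, K) = (K*K)/6 = K**2/6)
-3190 - C(-36, -45) = -3190 - (-45)**2/6 = -3190 - 2025/6 = -3190 - 1*675/2 = -3190 - 675/2 = -7055/2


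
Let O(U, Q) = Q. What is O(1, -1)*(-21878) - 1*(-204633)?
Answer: 226511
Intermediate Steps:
O(1, -1)*(-21878) - 1*(-204633) = -1*(-21878) - 1*(-204633) = 21878 + 204633 = 226511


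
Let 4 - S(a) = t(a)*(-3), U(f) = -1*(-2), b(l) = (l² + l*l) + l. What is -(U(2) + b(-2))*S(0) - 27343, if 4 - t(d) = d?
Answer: -27471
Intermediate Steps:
b(l) = l + 2*l² (b(l) = (l² + l²) + l = 2*l² + l = l + 2*l²)
t(d) = 4 - d
U(f) = 2
S(a) = 16 - 3*a (S(a) = 4 - (4 - a)*(-3) = 4 - (-12 + 3*a) = 4 + (12 - 3*a) = 16 - 3*a)
-(U(2) + b(-2))*S(0) - 27343 = -(2 - 2*(1 + 2*(-2)))*(16 - 3*0) - 27343 = -(2 - 2*(1 - 4))*(16 + 0) - 27343 = -(2 - 2*(-3))*16 - 27343 = -(2 + 6)*16 - 27343 = -8*16 - 27343 = -1*128 - 27343 = -128 - 27343 = -27471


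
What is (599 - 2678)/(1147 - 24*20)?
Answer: -2079/667 ≈ -3.1169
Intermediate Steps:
(599 - 2678)/(1147 - 24*20) = -2079/(1147 - 480) = -2079/667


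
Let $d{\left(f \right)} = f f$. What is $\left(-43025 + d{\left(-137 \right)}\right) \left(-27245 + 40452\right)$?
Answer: $-320348992$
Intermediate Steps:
$d{\left(f \right)} = f^{2}$
$\left(-43025 + d{\left(-137 \right)}\right) \left(-27245 + 40452\right) = \left(-43025 + \left(-137\right)^{2}\right) \left(-27245 + 40452\right) = \left(-43025 + 18769\right) 13207 = \left(-24256\right) 13207 = -320348992$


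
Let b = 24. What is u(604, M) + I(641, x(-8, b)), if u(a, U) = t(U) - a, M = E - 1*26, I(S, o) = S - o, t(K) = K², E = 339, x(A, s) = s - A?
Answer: 97974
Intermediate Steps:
M = 313 (M = 339 - 1*26 = 339 - 26 = 313)
u(a, U) = U² - a
u(604, M) + I(641, x(-8, b)) = (313² - 1*604) + (641 - (24 - 1*(-8))) = (97969 - 604) + (641 - (24 + 8)) = 97365 + (641 - 1*32) = 97365 + (641 - 32) = 97365 + 609 = 97974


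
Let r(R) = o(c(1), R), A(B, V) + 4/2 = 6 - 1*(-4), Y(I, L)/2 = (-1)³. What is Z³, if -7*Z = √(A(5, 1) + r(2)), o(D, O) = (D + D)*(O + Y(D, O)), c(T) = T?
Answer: -16*√2/343 ≈ -0.065969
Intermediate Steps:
Y(I, L) = -2 (Y(I, L) = 2*(-1)³ = 2*(-1) = -2)
o(D, O) = 2*D*(-2 + O) (o(D, O) = (D + D)*(O - 2) = (2*D)*(-2 + O) = 2*D*(-2 + O))
A(B, V) = 8 (A(B, V) = -2 + (6 - 1*(-4)) = -2 + (6 + 4) = -2 + 10 = 8)
r(R) = -4 + 2*R (r(R) = 2*1*(-2 + R) = -4 + 2*R)
Z = -2*√2/7 (Z = -√(8 + (-4 + 2*2))/7 = -√(8 + (-4 + 4))/7 = -√(8 + 0)/7 = -2*√2/7 ≈ -0.40406)
Z³ = (-2*√2/7)³ = -16*√2/343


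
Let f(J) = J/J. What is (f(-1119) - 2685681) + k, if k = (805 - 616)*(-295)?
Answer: -2741435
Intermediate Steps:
k = -55755 (k = 189*(-295) = -55755)
f(J) = 1
(f(-1119) - 2685681) + k = (1 - 2685681) - 55755 = -2685680 - 55755 = -2741435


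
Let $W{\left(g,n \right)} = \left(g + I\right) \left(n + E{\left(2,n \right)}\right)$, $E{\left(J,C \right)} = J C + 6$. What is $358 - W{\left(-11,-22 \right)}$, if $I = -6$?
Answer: $-662$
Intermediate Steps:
$E{\left(J,C \right)} = 6 + C J$ ($E{\left(J,C \right)} = C J + 6 = 6 + C J$)
$W{\left(g,n \right)} = \left(-6 + g\right) \left(6 + 3 n\right)$ ($W{\left(g,n \right)} = \left(g - 6\right) \left(n + \left(6 + n 2\right)\right) = \left(-6 + g\right) \left(n + \left(6 + 2 n\right)\right) = \left(-6 + g\right) \left(6 + 3 n\right)$)
$358 - W{\left(-11,-22 \right)} = 358 - \left(-36 - -396 + 6 \left(-11\right) + 3 \left(-11\right) \left(-22\right)\right) = 358 - \left(-36 + 396 - 66 + 726\right) = 358 - 1020 = -662$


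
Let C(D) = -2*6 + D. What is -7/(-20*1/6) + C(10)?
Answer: 1/10 ≈ 0.10000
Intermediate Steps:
C(D) = -12 + D
-7/(-20*1/6) + C(10) = -7/(-20*1/6) + (-12 + 10) = -7/(-20*1/6) - 2 = -7/(-10/3) - 2 = -3/10*(-7) - 2 = 21/10 - 2 = 1/10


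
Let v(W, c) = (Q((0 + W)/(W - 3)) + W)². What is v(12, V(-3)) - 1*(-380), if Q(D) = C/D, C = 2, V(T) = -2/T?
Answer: 2249/4 ≈ 562.25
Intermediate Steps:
Q(D) = 2/D
v(W, c) = (W + 2*(-3 + W)/W)² (v(W, c) = (2/(((0 + W)/(W - 3))) + W)² = (2/((W/(-3 + W))) + W)² = (2*((-3 + W)/W) + W)² = (2*(-3 + W)/W + W)² = (W + 2*(-3 + W)/W)²)
v(12, V(-3)) - 1*(-380) = (-6 + 12² + 2*12)²/12² - 1*(-380) = (-6 + 144 + 24)²/144 + 380 = (1/144)*162² + 380 = (1/144)*26244 + 380 = 729/4 + 380 = 2249/4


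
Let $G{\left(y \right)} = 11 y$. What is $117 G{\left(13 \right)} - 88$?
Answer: $16643$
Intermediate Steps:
$117 G{\left(13 \right)} - 88 = 117 \cdot 11 \cdot 13 - 88 = 117 \cdot 143 - 88 = 16731 - 88 = 16643$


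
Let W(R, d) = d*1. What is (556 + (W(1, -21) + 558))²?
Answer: 1194649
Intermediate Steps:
W(R, d) = d
(556 + (W(1, -21) + 558))² = (556 + (-21 + 558))² = (556 + 537)² = 1093² = 1194649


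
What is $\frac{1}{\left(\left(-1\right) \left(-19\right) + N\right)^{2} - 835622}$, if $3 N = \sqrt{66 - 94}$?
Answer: $- \frac{9 i}{228 \sqrt{7} + 7517377 i} \approx -1.1972 \cdot 10^{-6} - 9.6071 \cdot 10^{-11} i$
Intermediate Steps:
$N = \frac{2 i \sqrt{7}}{3}$ ($N = \frac{\sqrt{66 - 94}}{3} = \frac{\sqrt{-28}}{3} = \frac{2 i \sqrt{7}}{3} \approx 1.7638 i$)
$\frac{1}{\left(\left(-1\right) \left(-19\right) + N\right)^{2} - 835622} = \frac{1}{\left(\left(-1\right) \left(-19\right) + \frac{2 i \sqrt{7}}{3}\right)^{2} - 835622} = \frac{1}{\left(19 + \frac{2 i \sqrt{7}}{3}\right)^{2} - 835622} = \frac{1}{-835622 + \left(19 + \frac{2 i \sqrt{7}}{3}\right)^{2}}$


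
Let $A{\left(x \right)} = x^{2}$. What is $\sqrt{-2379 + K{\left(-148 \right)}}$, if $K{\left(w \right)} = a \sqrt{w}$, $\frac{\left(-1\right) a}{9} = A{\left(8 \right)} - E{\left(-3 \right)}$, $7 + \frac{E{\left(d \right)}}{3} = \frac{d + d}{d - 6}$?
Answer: $\sqrt{-2379 - 1494 i \sqrt{37}} \approx 59.224 - 76.723 i$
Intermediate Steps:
$E{\left(d \right)} = -21 + \frac{6 d}{-6 + d}$ ($E{\left(d \right)} = -21 + 3 \frac{d + d}{d - 6} = -21 + 3 \frac{2 d}{-6 + d} = -21 + \frac{6 d}{-6 + d}$)
$a = -747$ ($a = - 9 \left(8^{2} - \frac{3 \left(42 - -15\right)}{-6 - 3}\right) = - 9 \left(64 - \frac{3 \left(42 + 15\right)}{-9}\right) = - 9 \left(64 - 3 \left(- \frac{1}{9}\right) 57\right) = - 9 \left(64 - -19\right) = - 9 \left(64 + 19\right) = \left(-9\right) 83 = -747$)
$K{\left(w \right)} = - 747 \sqrt{w}$
$\sqrt{-2379 + K{\left(-148 \right)}} = \sqrt{-2379 - 747 \sqrt{-148}} = \sqrt{-2379 - 747 \cdot 2 i \sqrt{37}} = \sqrt{-2379 - 1494 i \sqrt{37}}$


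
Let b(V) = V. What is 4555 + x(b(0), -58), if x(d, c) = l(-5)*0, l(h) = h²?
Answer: 4555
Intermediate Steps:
x(d, c) = 0 (x(d, c) = (-5)²*0 = 25*0 = 0)
4555 + x(b(0), -58) = 4555 + 0 = 4555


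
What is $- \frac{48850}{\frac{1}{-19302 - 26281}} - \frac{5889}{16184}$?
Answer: $\frac{36037391031311}{16184} \approx 2.2267 \cdot 10^{9}$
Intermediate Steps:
$- \frac{48850}{\frac{1}{-19302 - 26281}} - \frac{5889}{16184} = - \frac{48850}{\frac{1}{-45583}} - \frac{5889}{16184} = - \frac{48850}{- \frac{1}{45583}} - \frac{5889}{16184} = \left(-48850\right) \left(-45583\right) - \frac{5889}{16184} = 2226729550 - \frac{5889}{16184} = \frac{36037391031311}{16184}$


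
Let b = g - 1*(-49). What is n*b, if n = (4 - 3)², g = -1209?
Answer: -1160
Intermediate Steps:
n = 1 (n = 1² = 1)
b = -1160 (b = -1209 - 1*(-49) = -1209 + 49 = -1160)
n*b = 1*(-1160) = -1160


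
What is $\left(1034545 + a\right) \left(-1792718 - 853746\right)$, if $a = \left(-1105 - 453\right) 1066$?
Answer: $1657435413312$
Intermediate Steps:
$a = -1660828$ ($a = \left(-1558\right) 1066 = -1660828$)
$\left(1034545 + a\right) \left(-1792718 - 853746\right) = \left(1034545 - 1660828\right) \left(-1792718 - 853746\right) = \left(-626283\right) \left(-2646464\right) = 1657435413312$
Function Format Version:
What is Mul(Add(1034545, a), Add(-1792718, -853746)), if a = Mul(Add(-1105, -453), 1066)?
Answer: 1657435413312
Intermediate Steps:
a = -1660828 (a = Mul(-1558, 1066) = -1660828)
Mul(Add(1034545, a), Add(-1792718, -853746)) = Mul(Add(1034545, -1660828), Add(-1792718, -853746)) = Mul(-626283, -2646464) = 1657435413312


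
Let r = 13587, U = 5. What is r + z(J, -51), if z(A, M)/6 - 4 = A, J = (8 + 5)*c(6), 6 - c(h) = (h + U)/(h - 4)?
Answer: 13650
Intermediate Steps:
c(h) = 6 - (5 + h)/(-4 + h) (c(h) = 6 - (h + 5)/(h - 4) = 6 - (5 + h)/(-4 + h))
J = 13/2 (J = (8 + 5)*((-29 + 5*6)/(-4 + 6)) = 13*((-29 + 30)/2) = 13*((½)*1) = 13*(½) = 13/2 ≈ 6.5000)
z(A, M) = 24 + 6*A
r + z(J, -51) = 13587 + (24 + 6*(13/2)) = 13587 + (24 + 39) = 13587 + 63 = 13650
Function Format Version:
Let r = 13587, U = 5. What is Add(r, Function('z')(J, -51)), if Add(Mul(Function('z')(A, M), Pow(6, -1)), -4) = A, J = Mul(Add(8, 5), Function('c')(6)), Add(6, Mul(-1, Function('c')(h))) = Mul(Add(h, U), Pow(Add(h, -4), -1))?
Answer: 13650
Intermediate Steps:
Function('c')(h) = Add(6, Mul(-1, Pow(Add(-4, h), -1), Add(5, h))) (Function('c')(h) = Add(6, Mul(-1, Mul(Add(h, 5), Pow(Add(h, -4), -1)))) = Add(6, Mul(-1, Mul(Add(5, h), Pow(Add(-4, h), -1)))) = Add(6, Mul(-1, Mul(Pow(Add(-4, h), -1), Add(5, h)))) = Add(6, Mul(-1, Pow(Add(-4, h), -1), Add(5, h))))
J = Rational(13, 2) (J = Mul(Add(8, 5), Mul(Pow(Add(-4, 6), -1), Add(-29, Mul(5, 6)))) = Mul(13, Mul(Pow(2, -1), Add(-29, 30))) = Mul(13, Mul(Rational(1, 2), 1)) = Mul(13, Rational(1, 2)) = Rational(13, 2) ≈ 6.5000)
Function('z')(A, M) = Add(24, Mul(6, A))
Add(r, Function('z')(J, -51)) = Add(13587, Add(24, Mul(6, Rational(13, 2)))) = Add(13587, Add(24, 39)) = Add(13587, 63) = 13650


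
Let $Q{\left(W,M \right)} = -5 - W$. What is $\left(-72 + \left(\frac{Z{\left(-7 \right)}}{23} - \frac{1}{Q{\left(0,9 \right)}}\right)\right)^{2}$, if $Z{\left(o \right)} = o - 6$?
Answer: $\frac{69255684}{13225} \approx 5236.7$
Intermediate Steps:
$Z{\left(o \right)} = -6 + o$ ($Z{\left(o \right)} = o - 6 = -6 + o$)
$\left(-72 + \left(\frac{Z{\left(-7 \right)}}{23} - \frac{1}{Q{\left(0,9 \right)}}\right)\right)^{2} = \left(-72 - \left(\frac{1}{-5 - 0} - \frac{-6 - 7}{23}\right)\right)^{2} = \left(-72 - \left(\frac{13}{23} + \frac{1}{-5 + 0}\right)\right)^{2} = \left(-72 - \frac{42}{115}\right)^{2} = \left(- \frac{8322}{115}\right)^{2} = \frac{69255684}{13225}$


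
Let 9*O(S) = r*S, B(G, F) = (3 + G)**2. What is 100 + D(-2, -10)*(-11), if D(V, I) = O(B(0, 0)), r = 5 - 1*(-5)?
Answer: -10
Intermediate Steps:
r = 10 (r = 5 + 5 = 10)
O(S) = 10*S/9 (O(S) = (10*S)/9 = 10*S/9)
D(V, I) = 10 (D(V, I) = 10*(3 + 0)**2/9 = (10/9)*3**2 = (10/9)*9 = 10)
100 + D(-2, -10)*(-11) = 100 + 10*(-11) = 100 - 110 = -10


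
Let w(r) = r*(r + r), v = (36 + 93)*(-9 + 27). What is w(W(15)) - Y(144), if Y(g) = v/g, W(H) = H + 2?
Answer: 4495/8 ≈ 561.88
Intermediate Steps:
W(H) = 2 + H
v = 2322 (v = 129*18 = 2322)
w(r) = 2*r² (w(r) = r*(2*r) = 2*r²)
Y(g) = 2322/g
w(W(15)) - Y(144) = 2*(2 + 15)² - 2322/144 = 2*17² - 2322/144 = 2*289 - 1*129/8 = 578 - 129/8 = 4495/8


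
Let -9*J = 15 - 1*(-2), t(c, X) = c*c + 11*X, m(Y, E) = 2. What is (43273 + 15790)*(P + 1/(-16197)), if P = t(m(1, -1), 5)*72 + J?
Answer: 12186042473266/48591 ≈ 2.5079e+8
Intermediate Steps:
t(c, X) = c**2 + 11*X
J = -17/9 (J = -(15 - 1*(-2))/9 = -(15 + 2)/9 = -1/9*17 = -17/9 ≈ -1.8889)
P = 38215/9 (P = (2**2 + 11*5)*72 - 17/9 = (4 + 55)*72 - 17/9 = 59*72 - 17/9 = 4248 - 17/9 = 38215/9 ≈ 4246.1)
(43273 + 15790)*(P + 1/(-16197)) = (43273 + 15790)*(38215/9 + 1/(-16197)) = 59063*(38215/9 - 1/16197) = 59063*(206322782/48591) = 12186042473266/48591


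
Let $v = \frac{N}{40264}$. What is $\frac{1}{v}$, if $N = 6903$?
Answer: $\frac{40264}{6903} \approx 5.8328$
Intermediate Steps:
$v = \frac{6903}{40264} \approx 0.17144$
$\frac{1}{v} = \frac{1}{\frac{6903}{40264}} = \frac{40264}{6903}$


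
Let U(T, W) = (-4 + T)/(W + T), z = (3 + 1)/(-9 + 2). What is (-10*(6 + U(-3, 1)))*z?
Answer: 380/7 ≈ 54.286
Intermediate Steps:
z = -4/7 (z = 4/(-7) = 4*(-1/7) = -4/7 ≈ -0.57143)
U(T, W) = (-4 + T)/(T + W)
(-10*(6 + U(-3, 1)))*z = -10*(6 + (-4 - 3)/(-3 + 1))*(-4/7) = -10*(6 - 7/(-2))*(-4/7) = -10*(6 - 1/2*(-7))*(-4/7) = -10*(6 + 7/2)*(-4/7) = -10*19/2*(-4/7) = -95*(-4/7) = 380/7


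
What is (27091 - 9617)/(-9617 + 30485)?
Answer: 8737/10434 ≈ 0.83736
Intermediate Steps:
(27091 - 9617)/(-9617 + 30485) = 17474/20868 = 17474*(1/20868) = 8737/10434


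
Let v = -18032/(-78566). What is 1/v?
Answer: 39283/9016 ≈ 4.3570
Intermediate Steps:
v = 9016/39283 (v = -18032*(-1/78566) = 9016/39283 ≈ 0.22951)
1/v = 1/(9016/39283) = 39283/9016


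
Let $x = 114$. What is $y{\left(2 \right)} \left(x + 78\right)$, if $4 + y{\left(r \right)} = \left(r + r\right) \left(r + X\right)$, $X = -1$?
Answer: $0$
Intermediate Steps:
$y{\left(r \right)} = -4 + 2 r \left(-1 + r\right)$ ($y{\left(r \right)} = -4 + \left(r + r\right) \left(r - 1\right) = -4 + 2 r \left(-1 + r\right)$)
$y{\left(2 \right)} \left(x + 78\right) = \left(-4 - 4 + 2 \cdot 2^{2}\right) \left(114 + 78\right) = \left(-4 - 4 + 2 \cdot 4\right) 192 = \left(-4 - 4 + 8\right) 192 = 0 \cdot 192 = 0$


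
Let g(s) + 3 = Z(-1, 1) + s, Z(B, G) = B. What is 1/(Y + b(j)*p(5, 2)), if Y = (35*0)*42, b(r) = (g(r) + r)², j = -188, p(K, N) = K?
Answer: 1/722000 ≈ 1.3850e-6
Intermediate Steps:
g(s) = -4 + s (g(s) = -3 + (-1 + s) = -4 + s)
b(r) = (-4 + 2*r)² (b(r) = ((-4 + r) + r)² = (-4 + 2*r)²)
Y = 0 (Y = 0*42 = 0)
1/(Y + b(j)*p(5, 2)) = 1/(0 + (4*(-2 - 188)²)*5) = 1/(0 + (4*(-190)²)*5) = 1/(0 + (4*36100)*5) = 1/(0 + 144400*5) = 1/(0 + 722000) = 1/722000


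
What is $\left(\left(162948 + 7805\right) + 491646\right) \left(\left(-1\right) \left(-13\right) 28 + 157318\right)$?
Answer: $104448399118$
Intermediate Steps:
$\left(\left(162948 + 7805\right) + 491646\right) \left(\left(-1\right) \left(-13\right) 28 + 157318\right) = \left(170753 + 491646\right) \left(13 \cdot 28 + 157318\right) = 662399 \left(364 + 157318\right) = 662399 \cdot 157682 = 104448399118$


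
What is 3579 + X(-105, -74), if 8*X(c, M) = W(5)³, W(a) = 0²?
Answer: 3579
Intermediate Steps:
W(a) = 0
X(c, M) = 0 (X(c, M) = (⅛)*0³ = (⅛)*0 = 0)
3579 + X(-105, -74) = 3579 + 0 = 3579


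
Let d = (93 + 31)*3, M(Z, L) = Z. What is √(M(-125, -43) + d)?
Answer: √247 ≈ 15.716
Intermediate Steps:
d = 372 (d = 124*3 = 372)
√(M(-125, -43) + d) = √(-125 + 372) = √247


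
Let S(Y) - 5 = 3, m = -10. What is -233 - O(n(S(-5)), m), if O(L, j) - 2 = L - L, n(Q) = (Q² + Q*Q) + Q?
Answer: -235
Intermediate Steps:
S(Y) = 8 (S(Y) = 5 + 3 = 8)
n(Q) = Q + 2*Q² (n(Q) = (Q² + Q²) + Q = 2*Q² + Q = Q + 2*Q²)
O(L, j) = 2 (O(L, j) = 2 + (L - L) = 2 + 0 = 2)
-233 - O(n(S(-5)), m) = -233 - 1*2 = -233 - 2 = -235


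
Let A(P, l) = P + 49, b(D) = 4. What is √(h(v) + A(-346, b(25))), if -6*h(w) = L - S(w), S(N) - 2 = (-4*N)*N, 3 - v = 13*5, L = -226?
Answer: I*√25395/3 ≈ 53.119*I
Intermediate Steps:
v = -62 (v = 3 - 13*5 = 3 - 1*65 = 3 - 65 = -62)
S(N) = 2 - 4*N² (S(N) = 2 + (-4*N)*N = 2 - 4*N²)
A(P, l) = 49 + P
h(w) = 38 - 2*w²/3 (h(w) = -(-226 - (2 - 4*w²))/6 = -(-226 + (-2 + 4*w²))/6 = -(-228 + 4*w²)/6 = 38 - 2*w²/3)
√(h(v) + A(-346, b(25))) = √((38 - ⅔*(-62)²) + (49 - 346)) = √((38 - ⅔*3844) - 297) = √((38 - 7688/3) - 297) = √(-7574/3 - 297) = √(-8465/3) = I*√25395/3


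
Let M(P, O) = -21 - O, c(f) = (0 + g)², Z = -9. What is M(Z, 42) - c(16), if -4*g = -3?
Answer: -1017/16 ≈ -63.563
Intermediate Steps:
g = ¾ (g = -¼*(-3) = ¾ ≈ 0.75000)
c(f) = 9/16 (c(f) = (0 + ¾)² = (¾)² = 9/16)
M(Z, 42) - c(16) = (-21 - 1*42) - 1*9/16 = (-21 - 42) - 9/16 = -63 - 9/16 = -1017/16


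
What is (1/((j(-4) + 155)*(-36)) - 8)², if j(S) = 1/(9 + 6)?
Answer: 49863336601/779079744 ≈ 64.003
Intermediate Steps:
j(S) = 1/15
(1/((j(-4) + 155)*(-36)) - 8)² = (1/((1/15 + 155)*(-36)) - 8)² = (-1/36/(2326/15) - 8)² = ((15/2326)*(-1/36) - 8)² = (-5/27912 - 8)² = (-223301/27912)² = 49863336601/779079744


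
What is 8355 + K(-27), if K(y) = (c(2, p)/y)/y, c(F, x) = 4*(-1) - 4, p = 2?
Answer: 6090787/729 ≈ 8355.0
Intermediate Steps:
c(F, x) = -8 (c(F, x) = -4 - 4 = -8)
K(y) = -8/y² (K(y) = (-8/y)/y = -8/y²)
8355 + K(-27) = 8355 - 8/(-27)² = 8355 - 8*1/729 = 8355 - 8/729 = 6090787/729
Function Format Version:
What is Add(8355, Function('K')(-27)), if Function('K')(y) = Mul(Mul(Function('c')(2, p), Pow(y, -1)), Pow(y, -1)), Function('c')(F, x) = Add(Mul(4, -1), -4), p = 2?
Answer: Rational(6090787, 729) ≈ 8355.0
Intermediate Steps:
Function('c')(F, x) = -8 (Function('c')(F, x) = Add(-4, -4) = -8)
Function('K')(y) = Mul(-8, Pow(y, -2)) (Function('K')(y) = Mul(Mul(-8, Pow(y, -1)), Pow(y, -1)) = Mul(-8, Pow(y, -2)))
Add(8355, Function('K')(-27)) = Add(8355, Mul(-8, Pow(-27, -2))) = Add(8355, Mul(-8, Rational(1, 729))) = Add(8355, Rational(-8, 729)) = Rational(6090787, 729)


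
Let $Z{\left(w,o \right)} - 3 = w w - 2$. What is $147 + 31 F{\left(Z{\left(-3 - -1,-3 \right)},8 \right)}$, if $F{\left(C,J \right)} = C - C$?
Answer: $147$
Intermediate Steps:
$Z{\left(w,o \right)} = 1 + w^{2}$ ($Z{\left(w,o \right)} = 3 + \left(w w - 2\right) = 3 + \left(w^{2} - 2\right) = 3 + \left(-2 + w^{2}\right) = 1 + w^{2}$)
$F{\left(C,J \right)} = 0$
$147 + 31 F{\left(Z{\left(-3 - -1,-3 \right)},8 \right)} = 147 + 31 \cdot 0 = 147 + 0 = 147$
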